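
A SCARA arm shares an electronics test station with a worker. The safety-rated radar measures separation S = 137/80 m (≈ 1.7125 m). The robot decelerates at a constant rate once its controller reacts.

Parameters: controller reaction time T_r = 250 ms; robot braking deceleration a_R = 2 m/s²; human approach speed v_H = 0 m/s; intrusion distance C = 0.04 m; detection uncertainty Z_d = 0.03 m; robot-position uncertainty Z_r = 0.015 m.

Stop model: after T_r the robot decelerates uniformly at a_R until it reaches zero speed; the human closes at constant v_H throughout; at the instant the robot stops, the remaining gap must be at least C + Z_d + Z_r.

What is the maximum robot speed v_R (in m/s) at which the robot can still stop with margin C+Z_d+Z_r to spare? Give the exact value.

v_R_max = 21/10 m/s = 2.1000 m/s

collect terms ⇒ (1/4)·v_R² + (1/4)·v_R + (-651/400) = 0
  disc = (1/4)² − 4·(1/4)·(-651/400) = 169/100 ; √disc = 13/10
  v_R = (−(1/4) + 13/10) / (2·(1/4)) = 21/10 m/s
check:
braking lasts T_s = (21/10)/2 = 1.0500 s
reaction-phase robot travel = 2.1000·0.2500 = 0.5250 m
braking distance = 2.1000²/(2·2.0000) = 1.1025 m
person approaches 0.0000·(0.2500+1.0500) = 0.0000 m
margins: 0.0400+0.0300+0.0150 = 0.0850 m
sum ≈ 0.5250+1.1025+0.0000+0.0850 ≈ 1.7125 m = S ✓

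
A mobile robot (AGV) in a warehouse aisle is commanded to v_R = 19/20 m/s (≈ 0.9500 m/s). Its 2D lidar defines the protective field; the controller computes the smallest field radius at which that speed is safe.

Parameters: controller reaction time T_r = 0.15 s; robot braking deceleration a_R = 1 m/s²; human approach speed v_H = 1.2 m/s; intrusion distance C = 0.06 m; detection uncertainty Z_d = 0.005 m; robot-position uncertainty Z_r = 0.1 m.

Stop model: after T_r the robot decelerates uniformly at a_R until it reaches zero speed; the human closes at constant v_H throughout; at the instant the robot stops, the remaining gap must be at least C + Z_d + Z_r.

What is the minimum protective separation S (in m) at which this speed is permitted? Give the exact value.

S_min = 1663/800 m = 2.0787 m

T_s = v_R/a_R = (19/20)/1 = 0.9500 s
reaction-phase robot travel = 0.9500·0.1500 = 0.1425 m
robot covers 0.9500·0.9500 − ½·1.0000·0.9500² = 0.4512 m while stopping
person approaches 1.2000·(0.1500+0.9500) = 1.3200 m
margins: 0.0600+0.0050+0.1000 = 0.1650 m
S_min ≈ 0.1425+0.4512+1.3200+0.1650  ⇒  S_min = 1663/800 m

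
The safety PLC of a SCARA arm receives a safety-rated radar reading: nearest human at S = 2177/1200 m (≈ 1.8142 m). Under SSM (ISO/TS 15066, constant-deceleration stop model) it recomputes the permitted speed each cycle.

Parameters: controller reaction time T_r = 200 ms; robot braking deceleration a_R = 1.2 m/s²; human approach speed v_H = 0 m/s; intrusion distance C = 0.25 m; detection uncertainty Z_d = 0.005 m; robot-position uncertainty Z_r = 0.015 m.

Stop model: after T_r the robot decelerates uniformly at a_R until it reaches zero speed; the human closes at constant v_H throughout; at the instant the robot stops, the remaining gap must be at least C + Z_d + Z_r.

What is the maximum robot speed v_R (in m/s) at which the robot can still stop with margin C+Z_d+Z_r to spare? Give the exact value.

quadratic (5/12)·v² + (1/5)·v + (-1853/1200) = 0
  disc = (1/5)² − 4·(5/12)·(-1853/1200) = 9409/3600 ; √disc = 97/60
  v_R = (−(1/5) + 97/60) / (2·(5/12)) = 17/10 m/s
check:
braking lasts T_s = (17/10)/(6/5) = 1.4167 s
reaction-phase robot travel = 1.7000·0.2000 = 0.3400 m
robot covers 1.7000·1.4167 − ½·1.2000·1.4167² = 1.2042 m while stopping
human over T_r+T_s: 0.0000·(0.2000+1.4167) = 0.0000 m
C+Z_d+Z_r = 0.2500+0.0050+0.0150 = 0.2700 m
sum ≈ 0.3400+1.2042+0.0000+0.2700 ≈ 1.8142 m = S ✓

v_R_max = 17/10 m/s = 1.7000 m/s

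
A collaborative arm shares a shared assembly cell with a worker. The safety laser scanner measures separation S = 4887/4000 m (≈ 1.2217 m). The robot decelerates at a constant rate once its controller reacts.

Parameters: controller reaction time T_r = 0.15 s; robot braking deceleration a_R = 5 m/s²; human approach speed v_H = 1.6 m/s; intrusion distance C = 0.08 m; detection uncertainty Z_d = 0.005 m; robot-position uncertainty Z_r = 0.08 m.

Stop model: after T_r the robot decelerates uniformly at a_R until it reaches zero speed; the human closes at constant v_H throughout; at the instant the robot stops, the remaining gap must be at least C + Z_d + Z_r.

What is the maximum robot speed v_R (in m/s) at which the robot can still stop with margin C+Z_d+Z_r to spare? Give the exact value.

quadratic (1/10)·v² + (47/100)·v + (-3267/4000) = 0
  disc = (47/100)² − 4·(1/10)·(-3267/4000) = 1369/2500 ; √disc = 37/50
  v_R = (−(47/100) + 37/50) / (2·(1/10)) = 27/20 m/s
check:
stop time T_s = (27/20)/5 = 0.2700 s
robot covers v_R·T_r = 1.3500·0.1500 = 0.2025 m before braking
robot covers 1.3500·0.2700 − ½·5.0000·0.2700² = 0.1822 m while stopping
person approaches 1.6000·(0.1500+0.2700) = 0.6720 m
residual clearance needed = 0.0800+0.0050+0.0800 = 0.1650 m
sum ≈ 0.2025+0.1822+0.6720+0.1650 ≈ 1.2217 m = S ✓

v_R_max = 27/20 m/s = 1.3500 m/s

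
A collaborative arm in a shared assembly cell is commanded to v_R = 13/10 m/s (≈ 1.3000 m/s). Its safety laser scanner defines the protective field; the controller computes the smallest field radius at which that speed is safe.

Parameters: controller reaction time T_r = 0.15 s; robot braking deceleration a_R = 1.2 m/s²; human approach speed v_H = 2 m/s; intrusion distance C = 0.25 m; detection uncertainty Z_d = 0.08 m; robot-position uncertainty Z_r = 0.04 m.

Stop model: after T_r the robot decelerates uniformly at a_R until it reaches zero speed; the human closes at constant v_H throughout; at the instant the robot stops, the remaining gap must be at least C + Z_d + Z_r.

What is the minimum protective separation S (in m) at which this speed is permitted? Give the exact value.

S_min = 4483/1200 m = 3.7358 m

braking lasts T_s = (13/10)/(6/5) = 1.0833 s
robot covers v_R·T_r = 1.3000·0.1500 = 0.1950 m before braking
braking distance = 1.3000²/(2·1.2000) = 0.7042 m
human over T_r+T_s: 2.0000·(0.1500+1.0833) = 2.4667 m
C+Z_d+Z_r = 0.2500+0.0800+0.0400 = 0.3700 m
S_min ≈ 0.1950+0.7042+2.4667+0.3700  ⇒  S_min = 4483/1200 m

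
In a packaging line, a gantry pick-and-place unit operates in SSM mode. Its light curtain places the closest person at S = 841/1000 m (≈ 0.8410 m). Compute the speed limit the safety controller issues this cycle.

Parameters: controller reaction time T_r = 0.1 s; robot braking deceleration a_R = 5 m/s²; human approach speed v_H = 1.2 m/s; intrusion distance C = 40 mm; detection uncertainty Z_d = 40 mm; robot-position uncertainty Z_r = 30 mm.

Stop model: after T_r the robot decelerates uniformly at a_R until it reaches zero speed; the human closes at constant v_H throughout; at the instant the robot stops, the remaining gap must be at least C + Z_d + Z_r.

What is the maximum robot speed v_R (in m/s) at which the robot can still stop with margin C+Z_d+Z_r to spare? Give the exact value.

at the boundary: (1/10)·v² + (17/50)·v + (-611/1000) = 0
  disc = (17/50)² − 4·(1/10)·(-611/1000) = 9/25 ; √disc = 3/5
  v_R = (−(17/50) + 3/5) / (2·(1/10)) = 13/10 m/s
check:
braking lasts T_s = (13/10)/5 = 0.2600 s
reaction-phase robot travel = 1.3000·0.1000 = 0.1300 m
robot under decel: 1.3000²/(2·5.0000) = 0.1690 m
human closes 1.2000·0.3600 = 0.4320 m
residual clearance needed = 0.0400+0.0400+0.0300 = 0.1100 m
sum ≈ 0.1300+0.1690+0.4320+0.1100 ≈ 0.8410 m = S ✓

v_R_max = 13/10 m/s = 1.3000 m/s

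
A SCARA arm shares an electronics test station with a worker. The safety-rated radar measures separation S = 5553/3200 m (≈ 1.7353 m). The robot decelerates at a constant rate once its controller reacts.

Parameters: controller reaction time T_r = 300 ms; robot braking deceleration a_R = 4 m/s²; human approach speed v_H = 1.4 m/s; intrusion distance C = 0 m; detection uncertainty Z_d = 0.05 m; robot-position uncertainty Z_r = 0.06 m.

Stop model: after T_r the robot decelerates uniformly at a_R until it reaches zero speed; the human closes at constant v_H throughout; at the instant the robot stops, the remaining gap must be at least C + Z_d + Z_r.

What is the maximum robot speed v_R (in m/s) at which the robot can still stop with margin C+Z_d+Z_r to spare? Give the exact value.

collect terms ⇒ (1/8)·v_R² + (13/20)·v_R + (-3857/3200) = 0
  disc = (13/20)² − 4·(1/8)·(-3857/3200) = 6561/6400 ; √disc = 81/80
  v_R = (−(13/20) + 81/80) / (2·(1/8)) = 29/20 m/s
check:
T_s = v_R/a_R = (29/20)/4 = 0.3625 s
reaction-phase robot travel = 1.4500·0.3000 = 0.4350 m
robot under decel: 1.4500²/(2·4.0000) = 0.2628 m
human over T_r+T_s: 1.4000·(0.3000+0.3625) = 0.9275 m
margins: 0.0000+0.0500+0.0600 = 0.1100 m
sum ≈ 0.4350+0.2628+0.9275+0.1100 ≈ 1.7353 m = S ✓

v_R_max = 29/20 m/s = 1.4500 m/s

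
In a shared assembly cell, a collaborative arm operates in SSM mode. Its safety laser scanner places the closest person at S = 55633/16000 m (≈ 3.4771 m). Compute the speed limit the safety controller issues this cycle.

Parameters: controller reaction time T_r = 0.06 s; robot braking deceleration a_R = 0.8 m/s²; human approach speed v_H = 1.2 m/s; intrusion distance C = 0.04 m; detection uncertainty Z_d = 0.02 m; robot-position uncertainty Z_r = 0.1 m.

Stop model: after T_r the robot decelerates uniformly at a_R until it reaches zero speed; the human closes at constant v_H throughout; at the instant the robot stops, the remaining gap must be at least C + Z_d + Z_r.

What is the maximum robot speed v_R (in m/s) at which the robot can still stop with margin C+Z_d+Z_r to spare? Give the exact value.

v_R_max = 27/20 m/s = 1.3500 m/s

collect terms ⇒ (5/8)·v_R² + (39/25)·v_R + (-51921/16000) = 0
  disc = (39/25)² − 4·(5/8)·(-51921/16000) = 1687401/160000 ; √disc = 1299/400
  v_R = (−(39/25) + 1299/400) / (2·(5/8)) = 27/20 m/s
check:
braking lasts T_s = (27/20)/(4/5) = 1.6875 s
robot in T_r: 1.3500·0.0600 = 0.0810 m
robot under decel: 1.3500²/(2·0.8000) = 1.1391 m
person approaches 1.2000·(0.0600+1.6875) = 2.0970 m
residual clearance needed = 0.0400+0.0200+0.1000 = 0.1600 m
sum ≈ 0.0810+1.1391+2.0970+0.1600 ≈ 3.4771 m = S ✓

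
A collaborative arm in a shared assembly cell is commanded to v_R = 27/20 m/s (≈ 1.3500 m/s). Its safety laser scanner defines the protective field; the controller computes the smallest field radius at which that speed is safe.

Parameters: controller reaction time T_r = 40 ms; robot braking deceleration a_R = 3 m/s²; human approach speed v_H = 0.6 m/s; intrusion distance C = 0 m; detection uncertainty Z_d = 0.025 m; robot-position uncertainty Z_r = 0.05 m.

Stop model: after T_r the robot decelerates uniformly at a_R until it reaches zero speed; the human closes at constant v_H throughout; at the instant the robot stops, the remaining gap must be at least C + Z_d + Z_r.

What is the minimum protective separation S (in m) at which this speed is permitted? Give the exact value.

stop time T_s = (27/20)/3 = 0.4500 s
robot covers v_R·T_r = 1.3500·0.0400 = 0.0540 m before braking
robot covers 1.3500·0.4500 − ½·3.0000·0.4500² = 0.3038 m while stopping
person approaches 0.6000·(0.0400+0.4500) = 0.2940 m
residual clearance needed = 0.0000+0.0250+0.0500 = 0.0750 m
S_min ≈ 0.0540+0.3038+0.2940+0.0750  ⇒  S_min = 2907/4000 m

S_min = 2907/4000 m = 0.7268 m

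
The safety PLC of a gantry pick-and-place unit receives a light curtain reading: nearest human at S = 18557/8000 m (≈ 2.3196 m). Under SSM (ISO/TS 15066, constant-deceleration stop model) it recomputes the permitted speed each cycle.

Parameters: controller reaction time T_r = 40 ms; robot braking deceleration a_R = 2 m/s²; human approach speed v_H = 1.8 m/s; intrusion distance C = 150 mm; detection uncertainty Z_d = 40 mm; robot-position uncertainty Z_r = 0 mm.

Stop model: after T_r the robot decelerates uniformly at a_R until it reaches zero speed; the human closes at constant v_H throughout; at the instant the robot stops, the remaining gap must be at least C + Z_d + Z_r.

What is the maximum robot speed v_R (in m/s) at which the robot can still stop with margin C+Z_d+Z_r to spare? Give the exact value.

collect terms ⇒ (1/4)·v_R² + (47/50)·v_R + (-16461/8000) = 0
  disc = (47/50)² − 4·(1/4)·(-16461/8000) = 117649/40000 ; √disc = 343/200
  v_R = (−(47/50) + 343/200) / (2·(1/4)) = 31/20 m/s
check:
stop time T_s = (31/20)/2 = 0.7750 s
robot covers v_R·T_r = 1.5500·0.0400 = 0.0620 m before braking
robot under decel: 1.5500²/(2·2.0000) = 0.6006 m
person approaches 1.8000·(0.0400+0.7750) = 1.4670 m
residual clearance needed = 0.1500+0.0400+0.0000 = 0.1900 m
sum ≈ 0.0620+0.6006+1.4670+0.1900 ≈ 2.3196 m = S ✓

v_R_max = 31/20 m/s = 1.5500 m/s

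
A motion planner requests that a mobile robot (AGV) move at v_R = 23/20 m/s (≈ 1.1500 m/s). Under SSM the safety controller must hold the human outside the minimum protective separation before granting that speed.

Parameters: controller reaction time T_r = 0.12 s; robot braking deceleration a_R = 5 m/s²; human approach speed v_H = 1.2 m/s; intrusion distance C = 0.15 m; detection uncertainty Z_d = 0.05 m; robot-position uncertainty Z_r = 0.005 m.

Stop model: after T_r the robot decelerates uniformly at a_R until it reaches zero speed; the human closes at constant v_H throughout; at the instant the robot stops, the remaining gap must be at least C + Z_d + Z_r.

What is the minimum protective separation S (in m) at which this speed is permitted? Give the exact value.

S_min = 3581/4000 m = 0.8952 m

T_s = v_R/a_R = (23/20)/5 = 0.2300 s
reaction-phase robot travel = 1.1500·0.1200 = 0.1380 m
robot covers 1.1500·0.2300 − ½·5.0000·0.2300² = 0.1323 m while stopping
human over T_r+T_s: 1.2000·(0.1200+0.2300) = 0.4200 m
residual clearance needed = 0.1500+0.0500+0.0050 = 0.2050 m
S_min ≈ 0.1380+0.1323+0.4200+0.2050  ⇒  S_min = 3581/4000 m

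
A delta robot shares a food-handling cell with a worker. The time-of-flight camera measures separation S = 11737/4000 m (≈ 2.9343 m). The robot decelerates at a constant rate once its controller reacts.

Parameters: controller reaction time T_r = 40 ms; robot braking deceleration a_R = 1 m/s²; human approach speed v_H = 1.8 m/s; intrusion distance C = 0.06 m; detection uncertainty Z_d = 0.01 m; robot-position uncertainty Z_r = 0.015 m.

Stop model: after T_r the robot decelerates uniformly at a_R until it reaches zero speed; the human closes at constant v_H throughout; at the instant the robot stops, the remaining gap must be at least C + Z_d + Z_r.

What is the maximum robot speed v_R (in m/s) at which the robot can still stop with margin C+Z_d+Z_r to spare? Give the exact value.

v_R_max = 23/20 m/s = 1.1500 m/s

at the boundary: (1/2)·v² + (46/25)·v + (-11109/4000) = 0
  disc = (46/25)² − 4·(1/2)·(-11109/4000) = 89401/10000 ; √disc = 299/100
  v_R = (−(46/25) + 299/100) / (2·(1/2)) = 23/20 m/s
check:
braking lasts T_s = (23/20)/1 = 1.1500 s
robot in T_r: 1.1500·0.0400 = 0.0460 m
robot under decel: 1.1500²/(2·1.0000) = 0.6613 m
human over T_r+T_s: 1.8000·(0.0400+1.1500) = 2.1420 m
C+Z_d+Z_r = 0.0600+0.0100+0.0150 = 0.0850 m
sum ≈ 0.0460+0.6613+2.1420+0.0850 ≈ 2.9343 m = S ✓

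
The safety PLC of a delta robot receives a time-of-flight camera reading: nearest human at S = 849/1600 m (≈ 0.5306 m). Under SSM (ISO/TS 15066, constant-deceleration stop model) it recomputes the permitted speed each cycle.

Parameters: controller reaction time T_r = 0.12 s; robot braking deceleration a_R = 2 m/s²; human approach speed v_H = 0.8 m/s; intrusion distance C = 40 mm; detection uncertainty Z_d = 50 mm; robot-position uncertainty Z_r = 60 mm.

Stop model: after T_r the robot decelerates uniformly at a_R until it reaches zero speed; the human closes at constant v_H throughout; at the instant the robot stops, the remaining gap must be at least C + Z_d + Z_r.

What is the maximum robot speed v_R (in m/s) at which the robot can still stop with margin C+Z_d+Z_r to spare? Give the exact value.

v_R_max = 9/20 m/s = 0.4500 m/s

at the boundary: (1/4)·v² + (13/25)·v + (-2277/8000) = 0
  disc = (13/25)² − 4·(1/4)·(-2277/8000) = 22201/40000 ; √disc = 149/200
  v_R = (−(13/25) + 149/200) / (2·(1/4)) = 9/20 m/s
check:
stop time T_s = (9/20)/2 = 0.2250 s
robot covers v_R·T_r = 0.4500·0.1200 = 0.0540 m before braking
braking distance = 0.4500²/(2·2.0000) = 0.0506 m
person approaches 0.8000·(0.1200+0.2250) = 0.2760 m
C+Z_d+Z_r = 0.0400+0.0500+0.0600 = 0.1500 m
sum ≈ 0.0540+0.0506+0.2760+0.1500 ≈ 0.5306 m = S ✓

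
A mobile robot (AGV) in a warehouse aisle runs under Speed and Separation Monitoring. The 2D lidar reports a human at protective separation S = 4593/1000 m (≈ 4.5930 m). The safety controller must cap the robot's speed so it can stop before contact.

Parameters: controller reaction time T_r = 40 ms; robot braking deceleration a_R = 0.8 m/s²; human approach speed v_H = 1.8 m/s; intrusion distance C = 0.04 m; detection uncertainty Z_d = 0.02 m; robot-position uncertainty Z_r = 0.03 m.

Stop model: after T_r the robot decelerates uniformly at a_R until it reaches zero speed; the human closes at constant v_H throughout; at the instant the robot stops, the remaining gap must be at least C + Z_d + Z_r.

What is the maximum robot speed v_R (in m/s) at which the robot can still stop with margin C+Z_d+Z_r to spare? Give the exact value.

quadratic (5/8)·v² + (229/100)·v + (-4431/1000) = 0
  disc = (229/100)² − 4·(5/8)·(-4431/1000) = 10201/625 ; √disc = 101/25
  v_R = (−(229/100) + 101/25) / (2·(5/8)) = 7/5 m/s
check:
braking lasts T_s = (7/5)/(4/5) = 1.7500 s
robot in T_r: 1.4000·0.0400 = 0.0560 m
robot covers 1.4000·1.7500 − ½·0.8000·1.7500² = 1.2250 m while stopping
person approaches 1.8000·(0.0400+1.7500) = 3.2220 m
margins: 0.0400+0.0200+0.0300 = 0.0900 m
sum ≈ 0.0560+1.2250+3.2220+0.0900 ≈ 4.5930 m = S ✓

v_R_max = 7/5 m/s = 1.4000 m/s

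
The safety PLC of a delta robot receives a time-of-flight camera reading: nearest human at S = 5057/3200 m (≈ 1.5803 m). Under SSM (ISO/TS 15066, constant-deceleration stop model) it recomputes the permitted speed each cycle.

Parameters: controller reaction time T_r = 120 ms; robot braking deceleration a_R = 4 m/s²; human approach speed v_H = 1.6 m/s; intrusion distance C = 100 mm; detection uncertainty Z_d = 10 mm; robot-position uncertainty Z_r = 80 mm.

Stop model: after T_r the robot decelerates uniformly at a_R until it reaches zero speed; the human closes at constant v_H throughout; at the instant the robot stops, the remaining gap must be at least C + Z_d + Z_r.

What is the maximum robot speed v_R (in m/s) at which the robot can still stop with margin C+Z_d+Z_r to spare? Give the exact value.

collect terms ⇒ (1/8)·v_R² + (13/25)·v_R + (-19173/16000) = 0
  disc = (13/25)² − 4·(1/8)·(-19173/16000) = 139129/160000 ; √disc = 373/400
  v_R = (−(13/25) + 373/400) / (2·(1/8)) = 33/20 m/s
check:
stop time T_s = (33/20)/4 = 0.4125 s
robot covers v_R·T_r = 1.6500·0.1200 = 0.1980 m before braking
braking distance = 1.6500²/(2·4.0000) = 0.3403 m
human over T_r+T_s: 1.6000·(0.1200+0.4125) = 0.8520 m
margins: 0.1000+0.0100+0.0800 = 0.1900 m
sum ≈ 0.1980+0.3403+0.8520+0.1900 ≈ 1.5803 m = S ✓

v_R_max = 33/20 m/s = 1.6500 m/s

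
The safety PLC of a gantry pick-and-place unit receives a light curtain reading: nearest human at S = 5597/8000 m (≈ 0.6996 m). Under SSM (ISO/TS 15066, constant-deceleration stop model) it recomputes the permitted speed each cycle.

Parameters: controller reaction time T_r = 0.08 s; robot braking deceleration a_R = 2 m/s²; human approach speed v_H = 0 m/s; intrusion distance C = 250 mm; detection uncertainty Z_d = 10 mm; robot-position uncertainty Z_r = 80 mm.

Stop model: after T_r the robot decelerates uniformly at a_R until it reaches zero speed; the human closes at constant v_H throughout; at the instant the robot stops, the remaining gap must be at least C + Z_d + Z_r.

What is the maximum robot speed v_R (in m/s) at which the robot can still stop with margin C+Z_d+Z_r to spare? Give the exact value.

quadratic (1/4)·v² + (2/25)·v + (-2877/8000) = 0
  disc = (2/25)² − 4·(1/4)·(-2877/8000) = 14641/40000 ; √disc = 121/200
  v_R = (−(2/25) + 121/200) / (2·(1/4)) = 21/20 m/s
check:
stop time T_s = (21/20)/2 = 0.5250 s
reaction-phase robot travel = 1.0500·0.0800 = 0.0840 m
robot covers 1.0500·0.5250 − ½·2.0000·0.5250² = 0.2756 m while stopping
human closes 0.0000·0.6050 = 0.0000 m
margins: 0.2500+0.0100+0.0800 = 0.3400 m
sum ≈ 0.0840+0.2756+0.0000+0.3400 ≈ 0.6996 m = S ✓

v_R_max = 21/20 m/s = 1.0500 m/s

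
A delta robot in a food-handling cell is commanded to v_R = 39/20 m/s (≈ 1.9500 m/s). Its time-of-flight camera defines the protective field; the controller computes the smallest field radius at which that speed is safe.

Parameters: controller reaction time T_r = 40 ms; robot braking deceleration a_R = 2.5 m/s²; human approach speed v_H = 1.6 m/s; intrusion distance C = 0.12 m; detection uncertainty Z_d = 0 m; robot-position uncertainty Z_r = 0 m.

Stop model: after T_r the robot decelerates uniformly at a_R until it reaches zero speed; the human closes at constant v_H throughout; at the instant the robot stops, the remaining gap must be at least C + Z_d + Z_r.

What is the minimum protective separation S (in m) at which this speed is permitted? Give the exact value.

stop time T_s = (39/20)/(5/2) = 0.7800 s
robot covers v_R·T_r = 1.9500·0.0400 = 0.0780 m before braking
braking distance = 1.9500²/(2·2.5000) = 0.7605 m
human over T_r+T_s: 1.6000·(0.0400+0.7800) = 1.3120 m
residual clearance needed = 0.1200+0.0000+0.0000 = 0.1200 m
S_min ≈ 0.0780+0.7605+1.3120+0.1200  ⇒  S_min = 4541/2000 m

S_min = 4541/2000 m = 2.2705 m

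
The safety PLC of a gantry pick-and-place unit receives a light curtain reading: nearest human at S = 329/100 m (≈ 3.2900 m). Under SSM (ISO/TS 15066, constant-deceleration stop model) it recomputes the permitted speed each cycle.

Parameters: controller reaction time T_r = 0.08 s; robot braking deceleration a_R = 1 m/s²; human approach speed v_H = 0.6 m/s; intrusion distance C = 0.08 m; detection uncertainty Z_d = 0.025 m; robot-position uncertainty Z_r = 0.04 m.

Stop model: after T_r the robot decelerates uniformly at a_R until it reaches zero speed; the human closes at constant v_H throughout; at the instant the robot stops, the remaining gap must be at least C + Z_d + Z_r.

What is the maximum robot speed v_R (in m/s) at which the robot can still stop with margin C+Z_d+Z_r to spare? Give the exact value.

v_R_max = 19/10 m/s = 1.9000 m/s

collect terms ⇒ (1/2)·v_R² + (17/25)·v_R + (-3097/1000) = 0
  disc = (17/25)² − 4·(1/2)·(-3097/1000) = 16641/2500 ; √disc = 129/50
  v_R = (−(17/25) + 129/50) / (2·(1/2)) = 19/10 m/s
check:
braking lasts T_s = (19/10)/1 = 1.9000 s
robot in T_r: 1.9000·0.0800 = 0.1520 m
robot under decel: 1.9000²/(2·1.0000) = 1.8050 m
human closes 0.6000·1.9800 = 1.1880 m
margins: 0.0800+0.0250+0.0400 = 0.1450 m
sum ≈ 0.1520+1.8050+1.1880+0.1450 ≈ 3.2900 m = S ✓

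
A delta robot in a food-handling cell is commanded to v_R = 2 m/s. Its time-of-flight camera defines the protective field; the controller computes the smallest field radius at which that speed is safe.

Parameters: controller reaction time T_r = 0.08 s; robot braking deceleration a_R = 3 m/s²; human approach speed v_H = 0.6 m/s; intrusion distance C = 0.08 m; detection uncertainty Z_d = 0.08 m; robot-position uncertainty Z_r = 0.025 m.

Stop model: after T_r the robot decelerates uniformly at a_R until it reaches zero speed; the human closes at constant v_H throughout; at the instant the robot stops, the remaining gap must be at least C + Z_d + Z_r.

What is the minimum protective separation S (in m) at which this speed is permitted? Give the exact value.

stop time T_s = 2/3 = 0.6667 s
reaction-phase robot travel = 2.0000·0.0800 = 0.1600 m
robot under decel: 2.0000²/(2·3.0000) = 0.6667 m
human over T_r+T_s: 0.6000·(0.0800+0.6667) = 0.4480 m
margins: 0.0800+0.0800+0.0250 = 0.1850 m
S_min ≈ 0.1600+0.6667+0.4480+0.1850  ⇒  S_min = 4379/3000 m

S_min = 4379/3000 m = 1.4597 m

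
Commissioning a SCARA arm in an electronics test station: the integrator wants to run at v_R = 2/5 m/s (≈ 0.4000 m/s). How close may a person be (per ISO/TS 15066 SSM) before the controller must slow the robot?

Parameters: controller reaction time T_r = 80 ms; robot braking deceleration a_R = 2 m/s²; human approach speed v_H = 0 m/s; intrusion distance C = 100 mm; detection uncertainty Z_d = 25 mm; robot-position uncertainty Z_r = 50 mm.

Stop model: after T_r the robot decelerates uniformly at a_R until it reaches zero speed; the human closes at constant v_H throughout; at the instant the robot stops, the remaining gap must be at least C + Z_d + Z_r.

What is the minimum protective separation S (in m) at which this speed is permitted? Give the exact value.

braking lasts T_s = (2/5)/2 = 0.2000 s
robot covers v_R·T_r = 0.4000·0.0800 = 0.0320 m before braking
robot under decel: 0.4000²/(2·2.0000) = 0.0400 m
human closes 0.0000·0.2800 = 0.0000 m
margins: 0.1000+0.0250+0.0500 = 0.1750 m
S_min ≈ 0.0320+0.0400+0.0000+0.1750  ⇒  S_min = 247/1000 m

S_min = 247/1000 m = 0.2470 m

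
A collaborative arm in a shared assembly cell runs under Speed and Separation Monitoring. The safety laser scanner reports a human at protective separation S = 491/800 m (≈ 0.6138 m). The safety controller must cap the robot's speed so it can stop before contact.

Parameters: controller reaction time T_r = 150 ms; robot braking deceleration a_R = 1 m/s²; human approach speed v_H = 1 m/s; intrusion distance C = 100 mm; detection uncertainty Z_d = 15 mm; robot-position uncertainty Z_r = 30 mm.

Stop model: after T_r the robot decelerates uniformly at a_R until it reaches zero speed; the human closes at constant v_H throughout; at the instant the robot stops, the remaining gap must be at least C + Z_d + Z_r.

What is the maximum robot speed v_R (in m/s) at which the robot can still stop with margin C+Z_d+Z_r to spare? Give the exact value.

collect terms ⇒ (1/2)·v_R² + (23/20)·v_R + (-51/160) = 0
  disc = (23/20)² − 4·(1/2)·(-51/160) = 49/25 ; √disc = 7/5
  v_R = (−(23/20) + 7/5) / (2·(1/2)) = 1/4 m/s
check:
stop time T_s = (1/4)/1 = 0.2500 s
reaction-phase robot travel = 0.2500·0.1500 = 0.0375 m
robot covers 0.2500·0.2500 − ½·1.0000·0.2500² = 0.0312 m while stopping
human over T_r+T_s: 1.0000·(0.1500+0.2500) = 0.4000 m
C+Z_d+Z_r = 0.1000+0.0150+0.0300 = 0.1450 m
sum ≈ 0.0375+0.0312+0.4000+0.1450 ≈ 0.6138 m = S ✓

v_R_max = 1/4 m/s = 0.2500 m/s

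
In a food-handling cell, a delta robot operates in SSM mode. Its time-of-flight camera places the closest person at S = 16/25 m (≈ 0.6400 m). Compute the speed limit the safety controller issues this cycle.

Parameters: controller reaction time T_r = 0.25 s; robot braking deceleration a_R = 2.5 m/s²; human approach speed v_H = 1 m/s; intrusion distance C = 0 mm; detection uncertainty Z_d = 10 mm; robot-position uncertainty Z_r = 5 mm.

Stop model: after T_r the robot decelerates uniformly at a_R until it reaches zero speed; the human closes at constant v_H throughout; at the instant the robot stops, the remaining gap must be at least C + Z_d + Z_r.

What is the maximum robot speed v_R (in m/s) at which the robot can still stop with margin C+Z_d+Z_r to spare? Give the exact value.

collect terms ⇒ (1/5)·v_R² + (13/20)·v_R + (-3/8) = 0
  disc = (13/20)² − 4·(1/5)·(-3/8) = 289/400 ; √disc = 17/20
  v_R = (−(13/20) + 17/20) / (2·(1/5)) = 1/2 m/s
check:
T_s = v_R/a_R = (1/2)/(5/2) = 0.2000 s
reaction-phase robot travel = 0.5000·0.2500 = 0.1250 m
robot covers 0.5000·0.2000 − ½·2.5000·0.2000² = 0.0500 m while stopping
person approaches 1.0000·(0.2500+0.2000) = 0.4500 m
margins: 0.0000+0.0100+0.0050 = 0.0150 m
sum ≈ 0.1250+0.0500+0.4500+0.0150 ≈ 0.6400 m = S ✓

v_R_max = 1/2 m/s = 0.5000 m/s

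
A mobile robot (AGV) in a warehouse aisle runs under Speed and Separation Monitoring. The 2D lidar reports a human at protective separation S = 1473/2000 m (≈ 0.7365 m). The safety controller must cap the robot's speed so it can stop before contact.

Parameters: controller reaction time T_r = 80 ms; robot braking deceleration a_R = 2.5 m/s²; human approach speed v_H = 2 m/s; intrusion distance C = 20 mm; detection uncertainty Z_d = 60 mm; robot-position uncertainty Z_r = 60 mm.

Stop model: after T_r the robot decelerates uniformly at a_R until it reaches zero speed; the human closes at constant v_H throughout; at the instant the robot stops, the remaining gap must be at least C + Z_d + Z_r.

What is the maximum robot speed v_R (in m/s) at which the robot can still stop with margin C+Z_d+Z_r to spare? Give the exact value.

collect terms ⇒ (1/5)·v_R² + (22/25)·v_R + (-873/2000) = 0
  disc = (22/25)² − 4·(1/5)·(-873/2000) = 2809/2500 ; √disc = 53/50
  v_R = (−(22/25) + 53/50) / (2·(1/5)) = 9/20 m/s
check:
T_s = v_R/a_R = (9/20)/(5/2) = 0.1800 s
robot covers v_R·T_r = 0.4500·0.0800 = 0.0360 m before braking
braking distance = 0.4500²/(2·2.5000) = 0.0405 m
human closes 2.0000·0.2600 = 0.5200 m
residual clearance needed = 0.0200+0.0600+0.0600 = 0.1400 m
sum ≈ 0.0360+0.0405+0.5200+0.1400 ≈ 0.7365 m = S ✓

v_R_max = 9/20 m/s = 0.4500 m/s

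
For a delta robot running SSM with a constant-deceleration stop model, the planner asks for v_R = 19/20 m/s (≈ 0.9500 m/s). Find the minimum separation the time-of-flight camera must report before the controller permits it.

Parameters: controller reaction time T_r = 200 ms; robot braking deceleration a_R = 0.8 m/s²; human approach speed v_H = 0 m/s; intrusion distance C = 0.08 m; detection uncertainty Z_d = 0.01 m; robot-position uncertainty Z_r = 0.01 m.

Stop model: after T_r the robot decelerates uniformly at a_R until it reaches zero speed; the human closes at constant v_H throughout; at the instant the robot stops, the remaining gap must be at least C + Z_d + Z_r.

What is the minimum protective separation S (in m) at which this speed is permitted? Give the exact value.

S_min = 2733/3200 m = 0.8541 m

stop time T_s = (19/20)/(4/5) = 1.1875 s
robot in T_r: 0.9500·0.2000 = 0.1900 m
braking distance = 0.9500²/(2·0.8000) = 0.5641 m
human closes 0.0000·1.3875 = 0.0000 m
residual clearance needed = 0.0800+0.0100+0.0100 = 0.1000 m
S_min ≈ 0.1900+0.5641+0.0000+0.1000  ⇒  S_min = 2733/3200 m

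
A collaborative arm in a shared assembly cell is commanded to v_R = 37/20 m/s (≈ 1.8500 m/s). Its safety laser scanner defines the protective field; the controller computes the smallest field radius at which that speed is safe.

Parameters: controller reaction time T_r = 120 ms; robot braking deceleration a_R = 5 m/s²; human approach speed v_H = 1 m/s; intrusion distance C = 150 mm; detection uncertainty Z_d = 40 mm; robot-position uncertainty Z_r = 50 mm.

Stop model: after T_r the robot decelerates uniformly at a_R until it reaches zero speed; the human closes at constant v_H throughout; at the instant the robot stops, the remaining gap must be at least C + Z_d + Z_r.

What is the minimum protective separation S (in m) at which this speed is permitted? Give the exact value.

S_min = 5177/4000 m = 1.2942 m

braking lasts T_s = (37/20)/5 = 0.3700 s
robot covers v_R·T_r = 1.8500·0.1200 = 0.2220 m before braking
robot under decel: 1.8500²/(2·5.0000) = 0.3422 m
person approaches 1.0000·(0.1200+0.3700) = 0.4900 m
residual clearance needed = 0.1500+0.0400+0.0500 = 0.2400 m
S_min ≈ 0.2220+0.3422+0.4900+0.2400  ⇒  S_min = 5177/4000 m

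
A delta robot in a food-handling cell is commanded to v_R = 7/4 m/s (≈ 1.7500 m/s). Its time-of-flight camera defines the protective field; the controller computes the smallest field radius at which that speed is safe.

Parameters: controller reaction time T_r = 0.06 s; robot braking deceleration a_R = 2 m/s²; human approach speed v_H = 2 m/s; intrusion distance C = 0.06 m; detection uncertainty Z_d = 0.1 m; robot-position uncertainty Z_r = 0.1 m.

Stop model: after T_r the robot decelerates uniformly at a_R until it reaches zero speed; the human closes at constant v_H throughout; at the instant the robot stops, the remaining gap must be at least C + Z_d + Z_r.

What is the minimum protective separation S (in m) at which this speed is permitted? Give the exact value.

S_min = 4801/1600 m = 3.0006 m

stop time T_s = (7/4)/2 = 0.8750 s
robot covers v_R·T_r = 1.7500·0.0600 = 0.1050 m before braking
braking distance = 1.7500²/(2·2.0000) = 0.7656 m
human over T_r+T_s: 2.0000·(0.0600+0.8750) = 1.8700 m
residual clearance needed = 0.0600+0.1000+0.1000 = 0.2600 m
S_min ≈ 0.1050+0.7656+1.8700+0.2600  ⇒  S_min = 4801/1600 m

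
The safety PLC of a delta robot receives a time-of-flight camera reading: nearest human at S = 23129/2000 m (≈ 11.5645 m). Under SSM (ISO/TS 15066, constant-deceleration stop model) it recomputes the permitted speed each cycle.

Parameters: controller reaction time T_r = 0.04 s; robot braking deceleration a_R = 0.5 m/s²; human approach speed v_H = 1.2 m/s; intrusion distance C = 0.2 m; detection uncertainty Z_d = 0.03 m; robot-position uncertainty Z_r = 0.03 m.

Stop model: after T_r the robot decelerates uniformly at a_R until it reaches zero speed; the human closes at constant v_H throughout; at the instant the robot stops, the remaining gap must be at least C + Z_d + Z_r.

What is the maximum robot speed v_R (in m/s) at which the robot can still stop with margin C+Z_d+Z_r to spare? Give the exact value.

v_R_max = 47/20 m/s = 2.3500 m/s

at the boundary: (1)·v² + (61/25)·v + (-22513/2000) = 0
  disc = (61/25)² − 4·(1)·(-22513/2000) = 127449/2500 ; √disc = 357/50
  v_R = (−(61/25) + 357/50) / (2·(1)) = 47/20 m/s
check:
stop time T_s = (47/20)/(1/2) = 4.7000 s
reaction-phase robot travel = 2.3500·0.0400 = 0.0940 m
robot under decel: 2.3500²/(2·0.5000) = 5.5225 m
human over T_r+T_s: 1.2000·(0.0400+4.7000) = 5.6880 m
C+Z_d+Z_r = 0.2000+0.0300+0.0300 = 0.2600 m
sum ≈ 0.0940+5.5225+5.6880+0.2600 ≈ 11.5645 m = S ✓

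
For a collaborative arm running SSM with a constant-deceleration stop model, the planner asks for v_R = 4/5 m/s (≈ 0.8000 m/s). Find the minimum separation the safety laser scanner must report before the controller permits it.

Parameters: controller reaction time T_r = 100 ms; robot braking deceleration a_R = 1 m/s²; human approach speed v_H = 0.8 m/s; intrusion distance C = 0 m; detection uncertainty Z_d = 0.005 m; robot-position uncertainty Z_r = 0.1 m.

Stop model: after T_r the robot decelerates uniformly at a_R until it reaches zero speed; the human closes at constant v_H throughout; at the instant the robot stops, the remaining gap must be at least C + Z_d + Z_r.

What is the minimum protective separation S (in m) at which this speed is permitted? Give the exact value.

stop time T_s = (4/5)/1 = 0.8000 s
reaction-phase robot travel = 0.8000·0.1000 = 0.0800 m
braking distance = 0.8000²/(2·1.0000) = 0.3200 m
human closes 0.8000·0.9000 = 0.7200 m
residual clearance needed = 0.0000+0.0050+0.1000 = 0.1050 m
S_min ≈ 0.0800+0.3200+0.7200+0.1050  ⇒  S_min = 49/40 m

S_min = 49/40 m = 1.2250 m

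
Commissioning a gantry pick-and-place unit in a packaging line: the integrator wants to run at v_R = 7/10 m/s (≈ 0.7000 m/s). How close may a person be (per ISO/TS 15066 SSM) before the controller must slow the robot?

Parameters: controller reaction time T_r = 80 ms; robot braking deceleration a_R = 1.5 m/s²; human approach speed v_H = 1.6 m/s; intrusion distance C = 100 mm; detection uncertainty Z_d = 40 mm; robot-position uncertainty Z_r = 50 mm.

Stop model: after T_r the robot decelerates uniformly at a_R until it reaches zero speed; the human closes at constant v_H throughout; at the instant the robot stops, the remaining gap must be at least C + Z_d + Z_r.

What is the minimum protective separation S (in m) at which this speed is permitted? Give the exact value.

stop time T_s = (7/10)/(3/2) = 0.4667 s
reaction-phase robot travel = 0.7000·0.0800 = 0.0560 m
braking distance = 0.7000²/(2·1.5000) = 0.1633 m
human closes 1.6000·0.5467 = 0.8747 m
residual clearance needed = 0.1000+0.0400+0.0500 = 0.1900 m
S_min ≈ 0.0560+0.1633+0.8747+0.1900  ⇒  S_min = 321/250 m

S_min = 321/250 m = 1.2840 m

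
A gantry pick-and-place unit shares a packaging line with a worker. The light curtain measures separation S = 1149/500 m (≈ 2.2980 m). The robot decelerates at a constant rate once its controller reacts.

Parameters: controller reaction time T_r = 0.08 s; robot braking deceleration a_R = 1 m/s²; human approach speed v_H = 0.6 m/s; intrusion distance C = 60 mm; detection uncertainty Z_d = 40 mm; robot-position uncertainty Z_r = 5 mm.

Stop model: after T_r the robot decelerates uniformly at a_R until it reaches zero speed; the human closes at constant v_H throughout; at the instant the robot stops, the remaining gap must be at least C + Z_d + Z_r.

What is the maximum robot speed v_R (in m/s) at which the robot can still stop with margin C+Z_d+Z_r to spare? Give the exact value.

at the boundary: (1/2)·v² + (17/25)·v + (-429/200) = 0
  disc = (17/25)² − 4·(1/2)·(-429/200) = 11881/2500 ; √disc = 109/50
  v_R = (−(17/25) + 109/50) / (2·(1/2)) = 3/2 m/s
check:
stop time T_s = (3/2)/1 = 1.5000 s
reaction-phase robot travel = 1.5000·0.0800 = 0.1200 m
robot under decel: 1.5000²/(2·1.0000) = 1.1250 m
person approaches 0.6000·(0.0800+1.5000) = 0.9480 m
margins: 0.0600+0.0400+0.0050 = 0.1050 m
sum ≈ 0.1200+1.1250+0.9480+0.1050 ≈ 2.2980 m = S ✓

v_R_max = 3/2 m/s = 1.5000 m/s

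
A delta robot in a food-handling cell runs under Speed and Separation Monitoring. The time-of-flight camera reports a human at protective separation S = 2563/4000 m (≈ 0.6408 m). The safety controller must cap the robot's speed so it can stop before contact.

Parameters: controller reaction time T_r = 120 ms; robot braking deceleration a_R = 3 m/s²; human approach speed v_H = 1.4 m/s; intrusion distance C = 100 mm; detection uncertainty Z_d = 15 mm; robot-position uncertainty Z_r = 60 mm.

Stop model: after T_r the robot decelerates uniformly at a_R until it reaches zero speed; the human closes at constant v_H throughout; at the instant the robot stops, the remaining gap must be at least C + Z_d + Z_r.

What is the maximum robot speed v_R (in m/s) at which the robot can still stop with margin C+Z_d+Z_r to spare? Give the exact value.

at the boundary: (1/6)·v² + (44/75)·v + (-1191/4000) = 0
  disc = (44/75)² − 4·(1/6)·(-1191/4000) = 48841/90000 ; √disc = 221/300
  v_R = (−(44/75) + 221/300) / (2·(1/6)) = 9/20 m/s
check:
braking lasts T_s = (9/20)/3 = 0.1500 s
reaction-phase robot travel = 0.4500·0.1200 = 0.0540 m
robot covers 0.4500·0.1500 − ½·3.0000·0.1500² = 0.0338 m while stopping
human closes 1.4000·0.2700 = 0.3780 m
C+Z_d+Z_r = 0.1000+0.0150+0.0600 = 0.1750 m
sum ≈ 0.0540+0.0338+0.3780+0.1750 ≈ 0.6408 m = S ✓

v_R_max = 9/20 m/s = 0.4500 m/s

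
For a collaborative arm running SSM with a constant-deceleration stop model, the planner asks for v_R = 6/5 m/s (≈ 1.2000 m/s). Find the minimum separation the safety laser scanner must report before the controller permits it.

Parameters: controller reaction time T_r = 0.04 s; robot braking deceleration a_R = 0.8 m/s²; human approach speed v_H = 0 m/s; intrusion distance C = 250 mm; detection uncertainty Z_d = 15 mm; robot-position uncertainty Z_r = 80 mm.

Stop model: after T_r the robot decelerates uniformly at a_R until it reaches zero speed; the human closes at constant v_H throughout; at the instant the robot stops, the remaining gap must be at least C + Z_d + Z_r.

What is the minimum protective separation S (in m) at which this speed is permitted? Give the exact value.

braking lasts T_s = (6/5)/(4/5) = 1.5000 s
reaction-phase robot travel = 1.2000·0.0400 = 0.0480 m
braking distance = 1.2000²/(2·0.8000) = 0.9000 m
human over T_r+T_s: 0.0000·(0.0400+1.5000) = 0.0000 m
margins: 0.2500+0.0150+0.0800 = 0.3450 m
S_min ≈ 0.0480+0.9000+0.0000+0.3450  ⇒  S_min = 1293/1000 m

S_min = 1293/1000 m = 1.2930 m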